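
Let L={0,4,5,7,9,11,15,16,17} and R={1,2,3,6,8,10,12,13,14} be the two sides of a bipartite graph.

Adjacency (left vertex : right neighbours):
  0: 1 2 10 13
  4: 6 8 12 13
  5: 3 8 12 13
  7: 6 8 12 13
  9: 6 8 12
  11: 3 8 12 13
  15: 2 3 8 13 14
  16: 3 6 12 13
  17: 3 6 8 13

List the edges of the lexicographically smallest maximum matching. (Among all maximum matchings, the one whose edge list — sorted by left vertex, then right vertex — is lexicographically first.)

|M| = 7 (so the lex-smallest maximum matching has 7 edges)
process left vertices in ascending order; for each, take the smallest-labelled available neighbour that still permits 7 edges overall, or leave it unmatched if none does
lex-smallest matching: {0-1, 4-6, 5-3, 7-8, 9-12, 11-13, 15-2}

Lex-smallest maximum matching: {(0,1), (4,6), (5,3), (7,8), (9,12), (11,13), (15,2)}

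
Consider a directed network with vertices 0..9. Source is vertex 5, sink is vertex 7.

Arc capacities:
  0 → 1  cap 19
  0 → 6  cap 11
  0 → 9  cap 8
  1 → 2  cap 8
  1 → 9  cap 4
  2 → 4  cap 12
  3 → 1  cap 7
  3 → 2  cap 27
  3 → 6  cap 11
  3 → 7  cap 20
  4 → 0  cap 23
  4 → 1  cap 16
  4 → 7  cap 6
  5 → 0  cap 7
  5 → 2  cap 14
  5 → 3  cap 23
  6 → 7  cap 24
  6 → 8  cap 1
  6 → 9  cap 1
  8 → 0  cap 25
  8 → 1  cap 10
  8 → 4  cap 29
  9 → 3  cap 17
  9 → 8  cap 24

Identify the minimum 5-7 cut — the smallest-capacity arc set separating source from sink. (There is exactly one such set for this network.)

augment #1: 5→3→7 push 20
augment #2: 5→0→6→7 push 7
augment #3: 5→2→4→7 push 6
augment #4: 5→3→6→7 push 3
augment #5: 5→2→4→0→6→7 push 4
augment #6: 5→2→4→0→9→3→6→7 push 2
max flow = 42; residual-reachable set from 5 gives S-side
cut edges (S→T): {(2,4), (5,0), (5,3)} total cap 42

Min-cut arcs: {(2,4), (5,0), (5,3)} (total capacity 42)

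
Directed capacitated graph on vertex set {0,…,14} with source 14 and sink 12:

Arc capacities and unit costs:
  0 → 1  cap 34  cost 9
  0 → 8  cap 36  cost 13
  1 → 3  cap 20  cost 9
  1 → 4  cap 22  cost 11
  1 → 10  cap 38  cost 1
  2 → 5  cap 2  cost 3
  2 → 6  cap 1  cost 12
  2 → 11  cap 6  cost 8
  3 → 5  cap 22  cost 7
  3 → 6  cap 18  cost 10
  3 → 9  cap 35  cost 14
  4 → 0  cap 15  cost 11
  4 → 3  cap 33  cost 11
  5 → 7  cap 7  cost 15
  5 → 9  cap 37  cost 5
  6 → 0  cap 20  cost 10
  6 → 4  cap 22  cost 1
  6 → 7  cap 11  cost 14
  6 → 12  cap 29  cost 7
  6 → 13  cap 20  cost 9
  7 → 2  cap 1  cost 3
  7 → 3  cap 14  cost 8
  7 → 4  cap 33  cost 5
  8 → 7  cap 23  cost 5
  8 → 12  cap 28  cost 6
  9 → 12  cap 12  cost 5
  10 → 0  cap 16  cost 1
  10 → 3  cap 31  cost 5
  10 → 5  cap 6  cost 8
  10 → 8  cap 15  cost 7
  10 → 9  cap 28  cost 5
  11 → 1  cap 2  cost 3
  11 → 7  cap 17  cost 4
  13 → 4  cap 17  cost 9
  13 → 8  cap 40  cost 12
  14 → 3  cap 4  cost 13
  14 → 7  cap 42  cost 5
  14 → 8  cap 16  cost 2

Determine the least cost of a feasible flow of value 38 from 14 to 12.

Minimum cost for 38 units: 803

shortest-cost path #1: 14→8→12 push 16 @ unit cost 8 (adds 128)
shortest-cost path #2: 14→7→2→5→9→12 push 1 @ unit cost 21 (adds 21)
shortest-cost path #3: 14→3→6→12 push 4 @ unit cost 30 (adds 120)
shortest-cost path #4: 14→7→3→6→12 push 14 @ unit cost 30 (adds 420)
shortest-cost path #5: 14→7→4→3→5→9→12 push 3 @ unit cost 38 (adds 114)
total cost = 803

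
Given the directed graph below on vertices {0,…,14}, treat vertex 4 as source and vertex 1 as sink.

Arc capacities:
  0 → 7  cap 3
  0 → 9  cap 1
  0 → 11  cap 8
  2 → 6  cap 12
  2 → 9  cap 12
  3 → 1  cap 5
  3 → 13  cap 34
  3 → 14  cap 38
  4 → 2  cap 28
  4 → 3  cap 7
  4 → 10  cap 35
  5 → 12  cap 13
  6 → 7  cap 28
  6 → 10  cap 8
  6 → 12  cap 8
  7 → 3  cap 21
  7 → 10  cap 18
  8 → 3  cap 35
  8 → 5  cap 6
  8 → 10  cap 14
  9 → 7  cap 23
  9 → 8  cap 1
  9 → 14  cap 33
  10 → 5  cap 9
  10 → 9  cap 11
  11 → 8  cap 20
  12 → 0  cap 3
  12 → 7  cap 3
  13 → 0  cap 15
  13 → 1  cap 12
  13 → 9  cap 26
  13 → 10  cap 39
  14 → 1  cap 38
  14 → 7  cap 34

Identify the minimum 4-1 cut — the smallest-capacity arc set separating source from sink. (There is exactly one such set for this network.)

augment #1: 4→3→1 push 5
augment #2: 4→3→13→1 push 2
augment #3: 4→2→9→14→1 push 12
augment #4: 4→10→9→14→1 push 11
augment #5: 4→2→6→7→3→13→1 push 10
augment #6: 4→2→6→7→3→14→1 push 2
augment #7: 4→10→5→12→0→9→14→1 push 1
augment #8: 4→10→5→12→7→3→14→1 push 3
augment #9: 4→10→5→12→0→7→3→14→1 push 2
max flow = 48; residual-reachable set from 4 gives S-side
cut edges (S→T): {(2,6), (2,9), (4,3), (10,9), (12,0), (12,7)} total cap 48

Min-cut arcs: {(2,6), (2,9), (4,3), (10,9), (12,0), (12,7)} (total capacity 48)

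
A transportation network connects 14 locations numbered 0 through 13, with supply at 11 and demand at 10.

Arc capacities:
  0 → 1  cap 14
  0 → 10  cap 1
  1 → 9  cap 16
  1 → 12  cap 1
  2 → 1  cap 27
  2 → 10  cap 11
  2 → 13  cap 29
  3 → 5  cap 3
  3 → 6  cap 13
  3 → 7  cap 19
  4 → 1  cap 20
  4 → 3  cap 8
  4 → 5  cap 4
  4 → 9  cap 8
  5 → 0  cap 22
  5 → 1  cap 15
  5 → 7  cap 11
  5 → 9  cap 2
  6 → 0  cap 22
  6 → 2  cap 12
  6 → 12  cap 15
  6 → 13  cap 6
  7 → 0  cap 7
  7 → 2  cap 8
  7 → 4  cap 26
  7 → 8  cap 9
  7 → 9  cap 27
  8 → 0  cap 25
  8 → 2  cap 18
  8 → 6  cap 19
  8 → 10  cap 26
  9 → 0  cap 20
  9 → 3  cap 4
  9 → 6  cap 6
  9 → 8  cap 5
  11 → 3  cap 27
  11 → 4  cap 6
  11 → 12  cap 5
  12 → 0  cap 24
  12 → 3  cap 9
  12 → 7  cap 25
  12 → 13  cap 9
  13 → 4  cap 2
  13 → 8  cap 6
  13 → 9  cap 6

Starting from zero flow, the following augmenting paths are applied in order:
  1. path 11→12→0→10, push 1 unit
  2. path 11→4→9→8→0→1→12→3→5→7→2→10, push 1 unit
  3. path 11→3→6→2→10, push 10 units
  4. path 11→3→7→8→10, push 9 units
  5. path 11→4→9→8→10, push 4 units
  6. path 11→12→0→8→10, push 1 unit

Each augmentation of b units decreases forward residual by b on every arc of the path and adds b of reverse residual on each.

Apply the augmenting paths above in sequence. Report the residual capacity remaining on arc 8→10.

after path 1 (11→12→0→10, push 1): res(8,10)=26
after path 2 (11→4→9→8→0→1→12→3→5→7→2→10, push 1): res(8,10)=26
after path 3 (11→3→6→2→10, push 10): res(8,10)=26
after path 4 (11→3→7→8→10, push 9): res(8,10)=17
after path 5 (11→4→9→8→10, push 4): res(8,10)=13
after path 6 (11→12→0→8→10, push 1): res(8,10)=12

Residual capacity of (8,10): 12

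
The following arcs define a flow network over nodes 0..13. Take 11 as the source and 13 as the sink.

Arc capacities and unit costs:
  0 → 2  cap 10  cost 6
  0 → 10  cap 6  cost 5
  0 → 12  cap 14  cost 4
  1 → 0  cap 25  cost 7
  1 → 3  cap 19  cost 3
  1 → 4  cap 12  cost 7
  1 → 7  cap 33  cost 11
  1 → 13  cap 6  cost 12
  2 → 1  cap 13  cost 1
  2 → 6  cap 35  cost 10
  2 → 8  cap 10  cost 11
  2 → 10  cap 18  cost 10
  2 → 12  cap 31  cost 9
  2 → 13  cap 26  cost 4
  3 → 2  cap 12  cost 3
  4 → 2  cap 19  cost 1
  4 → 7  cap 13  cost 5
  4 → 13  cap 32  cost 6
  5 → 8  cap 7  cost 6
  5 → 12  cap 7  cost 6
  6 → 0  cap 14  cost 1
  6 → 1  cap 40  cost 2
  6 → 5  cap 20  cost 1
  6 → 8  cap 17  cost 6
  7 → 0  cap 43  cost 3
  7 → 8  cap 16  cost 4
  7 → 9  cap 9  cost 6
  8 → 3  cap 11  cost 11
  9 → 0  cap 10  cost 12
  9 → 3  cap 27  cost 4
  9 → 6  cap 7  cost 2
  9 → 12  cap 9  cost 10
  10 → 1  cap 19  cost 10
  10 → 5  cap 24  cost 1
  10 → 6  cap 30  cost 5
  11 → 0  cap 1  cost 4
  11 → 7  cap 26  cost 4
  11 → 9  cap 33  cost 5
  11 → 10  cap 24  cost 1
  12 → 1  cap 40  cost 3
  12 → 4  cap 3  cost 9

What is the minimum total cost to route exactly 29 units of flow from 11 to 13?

Minimum cost for 29 units: 499

shortest-cost path #1: 11→0→2→13 push 1 @ unit cost 14 (adds 14)
shortest-cost path #2: 11→9→3→2→13 push 12 @ unit cost 16 (adds 192)
shortest-cost path #3: 11→7→0→2→13 push 9 @ unit cost 17 (adds 153)
shortest-cost path #4: 11→10→6→1→13 push 6 @ unit cost 20 (adds 120)
shortest-cost path #5: 11→10→6→1→4→2→13 push 1 @ unit cost 20 (adds 20)
total cost = 499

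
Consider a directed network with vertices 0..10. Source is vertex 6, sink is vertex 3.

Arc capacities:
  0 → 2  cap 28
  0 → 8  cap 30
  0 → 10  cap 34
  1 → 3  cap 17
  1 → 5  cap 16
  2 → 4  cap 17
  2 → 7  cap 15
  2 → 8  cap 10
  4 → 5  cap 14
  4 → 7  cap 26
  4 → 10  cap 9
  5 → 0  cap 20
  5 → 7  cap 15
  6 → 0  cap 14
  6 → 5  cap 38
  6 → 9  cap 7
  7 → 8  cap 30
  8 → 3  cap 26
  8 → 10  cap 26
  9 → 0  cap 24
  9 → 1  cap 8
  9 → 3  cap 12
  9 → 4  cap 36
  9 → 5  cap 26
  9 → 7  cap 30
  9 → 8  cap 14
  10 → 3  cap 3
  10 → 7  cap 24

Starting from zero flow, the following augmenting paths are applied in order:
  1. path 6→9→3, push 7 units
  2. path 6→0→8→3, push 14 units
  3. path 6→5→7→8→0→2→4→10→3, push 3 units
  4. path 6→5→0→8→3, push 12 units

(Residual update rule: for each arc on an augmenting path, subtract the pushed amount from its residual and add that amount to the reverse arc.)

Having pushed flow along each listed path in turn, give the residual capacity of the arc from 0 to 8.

Residual capacity of (0,8): 7

after path 1 (6→9→3, push 7): res(0,8)=30
after path 2 (6→0→8→3, push 14): res(0,8)=16
after path 3 (6→5→7→8→0→2→4→10→3, push 3): res(0,8)=19
after path 4 (6→5→0→8→3, push 12): res(0,8)=7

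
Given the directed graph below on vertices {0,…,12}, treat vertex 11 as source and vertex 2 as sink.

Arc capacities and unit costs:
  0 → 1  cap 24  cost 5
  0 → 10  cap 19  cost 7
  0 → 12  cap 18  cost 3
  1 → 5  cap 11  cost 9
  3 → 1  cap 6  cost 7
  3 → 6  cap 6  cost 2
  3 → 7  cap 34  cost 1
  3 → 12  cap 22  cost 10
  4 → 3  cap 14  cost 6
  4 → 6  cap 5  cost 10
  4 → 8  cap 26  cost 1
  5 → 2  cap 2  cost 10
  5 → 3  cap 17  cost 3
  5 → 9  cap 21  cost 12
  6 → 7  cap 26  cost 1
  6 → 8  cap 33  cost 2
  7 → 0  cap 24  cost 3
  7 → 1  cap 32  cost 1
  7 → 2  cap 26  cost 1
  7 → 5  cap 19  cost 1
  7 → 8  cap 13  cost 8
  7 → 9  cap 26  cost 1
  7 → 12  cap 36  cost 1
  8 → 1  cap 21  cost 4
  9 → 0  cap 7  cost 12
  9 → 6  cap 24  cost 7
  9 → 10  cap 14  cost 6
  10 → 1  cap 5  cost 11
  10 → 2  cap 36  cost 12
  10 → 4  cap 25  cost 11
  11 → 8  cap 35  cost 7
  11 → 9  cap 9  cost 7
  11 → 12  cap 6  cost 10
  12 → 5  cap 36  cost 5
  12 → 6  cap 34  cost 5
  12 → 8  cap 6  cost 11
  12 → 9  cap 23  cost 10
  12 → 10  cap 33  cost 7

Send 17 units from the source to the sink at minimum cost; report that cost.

shortest-cost path #1: 11→9→6→7→2 push 9 @ unit cost 16 (adds 144)
shortest-cost path #2: 11→12→6→7→2 push 6 @ unit cost 17 (adds 102)
shortest-cost path #3: 11→8→1→5→3→7→2 push 2 @ unit cost 25 (adds 50)
total cost = 296

Minimum cost for 17 units: 296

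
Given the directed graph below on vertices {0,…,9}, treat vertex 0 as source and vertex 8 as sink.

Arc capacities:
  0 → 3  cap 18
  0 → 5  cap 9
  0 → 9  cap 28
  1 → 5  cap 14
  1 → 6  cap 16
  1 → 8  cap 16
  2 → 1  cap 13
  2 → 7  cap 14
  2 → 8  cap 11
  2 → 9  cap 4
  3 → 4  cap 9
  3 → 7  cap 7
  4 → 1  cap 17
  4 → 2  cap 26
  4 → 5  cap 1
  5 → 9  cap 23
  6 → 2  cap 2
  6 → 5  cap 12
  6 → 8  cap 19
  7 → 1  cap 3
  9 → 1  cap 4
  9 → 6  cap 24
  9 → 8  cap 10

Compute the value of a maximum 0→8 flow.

augment #1: 0→9→8 bottleneck 10, total now 10
augment #2: 0→9→1→8 bottleneck 4, total now 14
augment #3: 0→9→6→8 bottleneck 14, total now 28
augment #4: 0→3→4→1→8 bottleneck 9, total now 37
augment #5: 0→3→7→1→8 bottleneck 3, total now 40
augment #6: 0→5→9→6→8 bottleneck 5, total now 45
augment #7: 0→5→9→6→2→8 bottleneck 2, total now 47

Maximum flow value: 47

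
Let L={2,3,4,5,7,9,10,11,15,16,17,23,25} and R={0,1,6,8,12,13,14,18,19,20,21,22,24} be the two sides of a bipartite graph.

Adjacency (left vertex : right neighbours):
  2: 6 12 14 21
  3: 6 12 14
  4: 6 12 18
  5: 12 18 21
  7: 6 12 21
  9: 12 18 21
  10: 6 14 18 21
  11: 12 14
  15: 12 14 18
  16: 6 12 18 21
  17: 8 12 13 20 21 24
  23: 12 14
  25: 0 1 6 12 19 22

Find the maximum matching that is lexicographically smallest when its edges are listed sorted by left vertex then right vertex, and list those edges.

|M| = 7 (so the lex-smallest maximum matching has 7 edges)
process left vertices in ascending order; for each, take the smallest-labelled available neighbour that still permits 7 edges overall, or leave it unmatched if none does
lex-smallest matching: {2-6, 3-12, 4-18, 5-21, 10-14, 17-8, 25-0}

Lex-smallest maximum matching: {(2,6), (3,12), (4,18), (5,21), (10,14), (17,8), (25,0)}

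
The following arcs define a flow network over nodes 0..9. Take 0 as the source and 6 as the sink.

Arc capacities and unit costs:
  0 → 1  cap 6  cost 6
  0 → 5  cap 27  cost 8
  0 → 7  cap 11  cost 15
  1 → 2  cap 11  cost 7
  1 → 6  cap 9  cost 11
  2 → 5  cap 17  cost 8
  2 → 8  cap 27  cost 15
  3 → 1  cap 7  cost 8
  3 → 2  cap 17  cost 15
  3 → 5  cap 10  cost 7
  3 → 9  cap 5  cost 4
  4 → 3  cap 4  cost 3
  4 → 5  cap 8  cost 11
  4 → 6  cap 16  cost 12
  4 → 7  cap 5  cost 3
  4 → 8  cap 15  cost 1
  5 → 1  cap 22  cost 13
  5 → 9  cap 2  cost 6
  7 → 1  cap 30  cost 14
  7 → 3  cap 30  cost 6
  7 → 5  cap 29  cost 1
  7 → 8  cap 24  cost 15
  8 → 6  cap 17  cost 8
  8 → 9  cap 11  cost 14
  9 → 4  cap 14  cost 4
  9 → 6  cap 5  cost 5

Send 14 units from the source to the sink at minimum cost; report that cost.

Minimum cost for 14 units: 326

shortest-cost path #1: 0→1→6 push 6 @ unit cost 17 (adds 102)
shortest-cost path #2: 0→5→9→6 push 2 @ unit cost 19 (adds 38)
shortest-cost path #3: 0→7→3→9→6 push 3 @ unit cost 30 (adds 90)
shortest-cost path #4: 0→5→1→6 push 3 @ unit cost 32 (adds 96)
total cost = 326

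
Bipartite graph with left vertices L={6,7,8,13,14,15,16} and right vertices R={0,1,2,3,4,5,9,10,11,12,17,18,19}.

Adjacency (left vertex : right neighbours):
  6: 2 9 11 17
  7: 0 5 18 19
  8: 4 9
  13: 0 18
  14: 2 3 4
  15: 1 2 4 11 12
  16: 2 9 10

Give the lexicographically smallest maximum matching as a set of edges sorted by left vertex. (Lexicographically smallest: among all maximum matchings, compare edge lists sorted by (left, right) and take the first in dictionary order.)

|M| = 7 (so the lex-smallest maximum matching has 7 edges)
process left vertices in ascending order; for each, take the smallest-labelled available neighbour that still permits 7 edges overall, or leave it unmatched if none does
lex-smallest matching: {6-2, 7-0, 8-4, 13-18, 14-3, 15-1, 16-9}

Lex-smallest maximum matching: {(6,2), (7,0), (8,4), (13,18), (14,3), (15,1), (16,9)}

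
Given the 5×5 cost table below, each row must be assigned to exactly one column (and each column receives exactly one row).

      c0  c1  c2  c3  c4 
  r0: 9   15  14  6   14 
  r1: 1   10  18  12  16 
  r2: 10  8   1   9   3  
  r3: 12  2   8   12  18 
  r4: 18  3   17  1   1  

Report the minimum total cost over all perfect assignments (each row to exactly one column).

optimal assignment: row0→col3 (cost 6), row1→col0 (cost 1), row2→col2 (cost 1), row3→col1 (cost 2), row4→col4 (cost 1)
total = 6 + 1 + 1 + 2 + 1 = 11

Minimum assignment cost: 11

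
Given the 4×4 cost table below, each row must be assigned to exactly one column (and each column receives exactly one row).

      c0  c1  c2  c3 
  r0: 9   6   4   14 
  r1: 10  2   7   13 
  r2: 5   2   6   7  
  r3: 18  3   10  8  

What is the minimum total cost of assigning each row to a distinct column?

optimal assignment: row0→col2 (cost 4), row1→col1 (cost 2), row2→col0 (cost 5), row3→col3 (cost 8)
total = 4 + 2 + 5 + 8 = 19

Minimum assignment cost: 19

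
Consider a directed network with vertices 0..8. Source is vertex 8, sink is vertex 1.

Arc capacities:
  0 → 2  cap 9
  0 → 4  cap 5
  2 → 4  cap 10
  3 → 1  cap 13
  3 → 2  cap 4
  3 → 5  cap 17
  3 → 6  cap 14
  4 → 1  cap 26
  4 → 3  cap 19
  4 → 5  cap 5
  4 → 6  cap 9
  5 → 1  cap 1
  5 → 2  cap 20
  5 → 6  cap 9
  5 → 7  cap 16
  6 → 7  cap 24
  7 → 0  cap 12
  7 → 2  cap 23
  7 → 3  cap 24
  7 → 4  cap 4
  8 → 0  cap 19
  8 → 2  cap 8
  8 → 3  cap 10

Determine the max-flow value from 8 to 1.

Maximum flow value: 25

augment #1: 8→3→1 bottleneck 10, total now 10
augment #2: 8→0→4→1 bottleneck 5, total now 15
augment #3: 8→2→4→1 bottleneck 8, total now 23
augment #4: 8→0→2→4→1 bottleneck 2, total now 25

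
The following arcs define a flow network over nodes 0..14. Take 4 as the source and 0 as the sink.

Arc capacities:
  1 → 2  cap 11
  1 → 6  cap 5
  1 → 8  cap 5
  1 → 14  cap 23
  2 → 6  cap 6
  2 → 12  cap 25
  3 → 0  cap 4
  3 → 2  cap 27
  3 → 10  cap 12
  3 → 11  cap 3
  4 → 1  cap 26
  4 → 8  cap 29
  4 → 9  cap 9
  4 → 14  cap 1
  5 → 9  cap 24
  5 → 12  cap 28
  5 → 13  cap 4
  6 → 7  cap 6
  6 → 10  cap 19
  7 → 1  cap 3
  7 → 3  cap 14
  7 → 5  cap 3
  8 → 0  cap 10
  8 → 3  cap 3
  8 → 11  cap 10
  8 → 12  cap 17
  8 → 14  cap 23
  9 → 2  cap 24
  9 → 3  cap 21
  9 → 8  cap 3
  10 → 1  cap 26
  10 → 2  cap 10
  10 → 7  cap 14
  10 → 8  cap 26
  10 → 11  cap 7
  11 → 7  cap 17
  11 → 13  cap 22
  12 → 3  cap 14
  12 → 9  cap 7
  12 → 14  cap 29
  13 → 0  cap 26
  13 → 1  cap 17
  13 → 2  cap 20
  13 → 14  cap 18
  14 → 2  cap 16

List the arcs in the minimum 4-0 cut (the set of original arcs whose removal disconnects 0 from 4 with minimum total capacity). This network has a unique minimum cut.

Min-cut arcs: {(3,0), (3,11), (7,5), (8,0), (8,11), (10,11)} (total capacity 37)

augment #1: 4→8→0 push 10
augment #2: 4→8→3→0 push 3
augment #3: 4→9→3→0 push 1
augment #4: 4→8→11→13→0 push 10
augment #5: 4→9→3→11→13→0 push 3
augment #6: 4→1→6→7→5→13→0 push 3
augment #7: 4→1→6→10→11→13→0 push 2
augment #8: 4→9→3→10→11→13→0 push 5
max flow = 37; residual-reachable set from 4 gives S-side
cut edges (S→T): {(3,0), (3,11), (7,5), (8,0), (8,11), (10,11)} total cap 37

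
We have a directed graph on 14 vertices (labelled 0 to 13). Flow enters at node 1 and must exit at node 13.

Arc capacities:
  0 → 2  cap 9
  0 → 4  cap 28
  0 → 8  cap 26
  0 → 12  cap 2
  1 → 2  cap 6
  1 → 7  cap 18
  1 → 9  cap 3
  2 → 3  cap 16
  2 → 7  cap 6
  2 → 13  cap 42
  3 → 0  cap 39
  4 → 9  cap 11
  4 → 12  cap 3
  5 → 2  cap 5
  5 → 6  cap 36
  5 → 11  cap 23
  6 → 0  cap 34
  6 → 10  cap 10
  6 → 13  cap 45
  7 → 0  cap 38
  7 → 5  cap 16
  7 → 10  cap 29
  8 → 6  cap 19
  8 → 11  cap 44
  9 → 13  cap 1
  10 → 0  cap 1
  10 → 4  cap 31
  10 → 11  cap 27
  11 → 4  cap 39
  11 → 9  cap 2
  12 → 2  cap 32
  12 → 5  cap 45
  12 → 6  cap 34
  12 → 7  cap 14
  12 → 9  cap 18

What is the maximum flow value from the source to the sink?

augment #1: 1→2→13 bottleneck 6, total now 6
augment #2: 1→9→13 bottleneck 1, total now 7
augment #3: 1→7→0→2→13 bottleneck 9, total now 16
augment #4: 1→7→5→2→13 bottleneck 5, total now 21
augment #5: 1→7→5→6→13 bottleneck 4, total now 25

Maximum flow value: 25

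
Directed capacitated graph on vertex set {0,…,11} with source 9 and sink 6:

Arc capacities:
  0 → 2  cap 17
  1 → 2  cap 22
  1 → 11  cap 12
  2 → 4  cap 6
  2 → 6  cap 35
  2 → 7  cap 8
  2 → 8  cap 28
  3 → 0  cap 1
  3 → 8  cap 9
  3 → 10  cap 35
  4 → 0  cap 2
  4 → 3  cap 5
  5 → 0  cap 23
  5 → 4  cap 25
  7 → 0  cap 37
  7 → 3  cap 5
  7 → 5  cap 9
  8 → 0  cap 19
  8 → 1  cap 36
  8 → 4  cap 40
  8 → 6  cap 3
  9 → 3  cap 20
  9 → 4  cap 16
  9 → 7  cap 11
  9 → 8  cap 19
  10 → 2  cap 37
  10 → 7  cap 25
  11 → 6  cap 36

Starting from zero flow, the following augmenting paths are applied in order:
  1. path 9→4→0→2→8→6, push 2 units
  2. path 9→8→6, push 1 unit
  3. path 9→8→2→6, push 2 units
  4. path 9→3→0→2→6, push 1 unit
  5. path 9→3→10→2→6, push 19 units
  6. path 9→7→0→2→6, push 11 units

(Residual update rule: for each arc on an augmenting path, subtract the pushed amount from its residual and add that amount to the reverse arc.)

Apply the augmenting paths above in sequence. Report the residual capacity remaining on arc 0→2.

Residual capacity of (0,2): 3

after path 1 (9→4→0→2→8→6, push 2): res(0,2)=15
after path 2 (9→8→6, push 1): res(0,2)=15
after path 3 (9→8→2→6, push 2): res(0,2)=15
after path 4 (9→3→0→2→6, push 1): res(0,2)=14
after path 5 (9→3→10→2→6, push 19): res(0,2)=14
after path 6 (9→7→0→2→6, push 11): res(0,2)=3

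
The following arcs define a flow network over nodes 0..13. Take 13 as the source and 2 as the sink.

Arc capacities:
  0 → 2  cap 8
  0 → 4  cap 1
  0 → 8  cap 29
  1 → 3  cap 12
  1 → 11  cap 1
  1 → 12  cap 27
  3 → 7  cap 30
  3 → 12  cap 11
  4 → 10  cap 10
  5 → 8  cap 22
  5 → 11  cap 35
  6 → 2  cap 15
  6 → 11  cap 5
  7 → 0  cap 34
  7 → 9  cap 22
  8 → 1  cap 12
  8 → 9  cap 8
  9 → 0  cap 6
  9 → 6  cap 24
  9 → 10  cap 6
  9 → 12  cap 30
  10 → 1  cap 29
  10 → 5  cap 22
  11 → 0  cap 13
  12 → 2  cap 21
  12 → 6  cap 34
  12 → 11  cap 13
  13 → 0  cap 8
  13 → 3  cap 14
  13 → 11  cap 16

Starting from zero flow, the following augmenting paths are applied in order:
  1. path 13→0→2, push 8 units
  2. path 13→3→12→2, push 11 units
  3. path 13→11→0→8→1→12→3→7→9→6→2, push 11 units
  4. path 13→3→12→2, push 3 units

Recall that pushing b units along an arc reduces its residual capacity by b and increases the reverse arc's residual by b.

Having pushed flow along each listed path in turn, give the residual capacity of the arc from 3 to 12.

Residual capacity of (3,12): 8

after path 1 (13→0→2, push 8): res(3,12)=11
after path 2 (13→3→12→2, push 11): res(3,12)=0
after path 3 (13→11→0→8→1→12→3→7→9→6→2, push 11): res(3,12)=11
after path 4 (13→3→12→2, push 3): res(3,12)=8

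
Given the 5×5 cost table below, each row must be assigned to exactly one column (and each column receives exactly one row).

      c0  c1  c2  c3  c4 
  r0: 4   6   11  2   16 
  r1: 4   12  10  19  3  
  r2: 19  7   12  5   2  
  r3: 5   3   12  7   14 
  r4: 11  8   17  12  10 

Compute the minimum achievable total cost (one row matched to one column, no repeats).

optimal assignment: row0→col3 (cost 2), row1→col2 (cost 10), row2→col4 (cost 2), row3→col0 (cost 5), row4→col1 (cost 8)
total = 2 + 10 + 2 + 5 + 8 = 27

Minimum assignment cost: 27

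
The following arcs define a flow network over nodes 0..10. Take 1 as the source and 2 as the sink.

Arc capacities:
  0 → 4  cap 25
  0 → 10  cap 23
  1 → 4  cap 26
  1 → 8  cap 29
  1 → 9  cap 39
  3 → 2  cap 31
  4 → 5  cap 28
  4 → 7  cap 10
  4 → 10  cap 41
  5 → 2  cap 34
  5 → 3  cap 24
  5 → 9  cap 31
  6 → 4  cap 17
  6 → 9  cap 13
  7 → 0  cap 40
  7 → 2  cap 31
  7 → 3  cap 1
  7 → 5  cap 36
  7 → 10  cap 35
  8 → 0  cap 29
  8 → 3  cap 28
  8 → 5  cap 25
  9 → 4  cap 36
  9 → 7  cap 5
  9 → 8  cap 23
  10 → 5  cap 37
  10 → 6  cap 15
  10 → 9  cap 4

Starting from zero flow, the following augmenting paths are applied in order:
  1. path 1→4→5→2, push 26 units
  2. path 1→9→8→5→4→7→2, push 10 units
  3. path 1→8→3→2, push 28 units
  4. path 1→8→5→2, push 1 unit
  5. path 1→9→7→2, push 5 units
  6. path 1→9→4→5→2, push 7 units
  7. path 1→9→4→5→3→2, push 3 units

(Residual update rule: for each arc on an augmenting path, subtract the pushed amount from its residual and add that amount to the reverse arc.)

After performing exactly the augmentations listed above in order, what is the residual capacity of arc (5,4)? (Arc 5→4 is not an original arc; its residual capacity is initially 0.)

after path 1 (1→4→5→2, push 26): res(5,4)=26
after path 2 (1→9→8→5→4→7→2, push 10): res(5,4)=16
after path 3 (1→8→3→2, push 28): res(5,4)=16
after path 4 (1→8→5→2, push 1): res(5,4)=16
after path 5 (1→9→7→2, push 5): res(5,4)=16
after path 6 (1→9→4→5→2, push 7): res(5,4)=23
after path 7 (1→9→4→5→3→2, push 3): res(5,4)=26

Residual capacity of (5,4): 26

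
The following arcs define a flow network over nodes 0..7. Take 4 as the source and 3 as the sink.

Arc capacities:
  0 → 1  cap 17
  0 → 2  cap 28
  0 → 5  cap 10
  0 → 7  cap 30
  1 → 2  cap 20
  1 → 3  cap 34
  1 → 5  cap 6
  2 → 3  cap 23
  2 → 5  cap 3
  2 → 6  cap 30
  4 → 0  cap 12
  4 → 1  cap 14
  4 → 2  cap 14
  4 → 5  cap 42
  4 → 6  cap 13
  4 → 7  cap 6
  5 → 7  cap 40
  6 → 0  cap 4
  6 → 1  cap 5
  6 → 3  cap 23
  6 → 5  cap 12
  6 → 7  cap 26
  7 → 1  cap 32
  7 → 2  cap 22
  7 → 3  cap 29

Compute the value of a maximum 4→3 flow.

augment #1: 4→1→3 bottleneck 14, total now 14
augment #2: 4→2→3 bottleneck 14, total now 28
augment #3: 4→6→3 bottleneck 13, total now 41
augment #4: 4→7→3 bottleneck 6, total now 47
augment #5: 4→0→1→3 bottleneck 12, total now 59
augment #6: 4→5→7→3 bottleneck 23, total now 82
augment #7: 4→5→7→1→3 bottleneck 8, total now 90
augment #8: 4→5→7→2→3 bottleneck 9, total now 99

Maximum flow value: 99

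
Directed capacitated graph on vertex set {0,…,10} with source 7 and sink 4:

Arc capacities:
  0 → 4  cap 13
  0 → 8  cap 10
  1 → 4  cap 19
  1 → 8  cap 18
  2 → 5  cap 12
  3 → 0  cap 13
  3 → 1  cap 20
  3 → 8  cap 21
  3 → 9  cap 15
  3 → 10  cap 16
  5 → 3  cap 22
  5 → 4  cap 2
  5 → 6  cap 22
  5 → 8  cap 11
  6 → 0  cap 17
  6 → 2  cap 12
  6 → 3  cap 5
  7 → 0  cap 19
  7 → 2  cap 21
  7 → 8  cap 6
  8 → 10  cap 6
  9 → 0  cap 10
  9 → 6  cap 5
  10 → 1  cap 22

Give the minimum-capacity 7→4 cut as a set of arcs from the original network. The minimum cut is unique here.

augment #1: 7→0→4 push 13
augment #2: 7→2→5→4 push 2
augment #3: 7→8→10→1→4 push 6
augment #4: 7→2→5→3→1→4 push 10
max flow = 31; residual-reachable set from 7 gives S-side
cut edges (S→T): {(0,4), (2,5), (8,10)} total cap 31

Min-cut arcs: {(0,4), (2,5), (8,10)} (total capacity 31)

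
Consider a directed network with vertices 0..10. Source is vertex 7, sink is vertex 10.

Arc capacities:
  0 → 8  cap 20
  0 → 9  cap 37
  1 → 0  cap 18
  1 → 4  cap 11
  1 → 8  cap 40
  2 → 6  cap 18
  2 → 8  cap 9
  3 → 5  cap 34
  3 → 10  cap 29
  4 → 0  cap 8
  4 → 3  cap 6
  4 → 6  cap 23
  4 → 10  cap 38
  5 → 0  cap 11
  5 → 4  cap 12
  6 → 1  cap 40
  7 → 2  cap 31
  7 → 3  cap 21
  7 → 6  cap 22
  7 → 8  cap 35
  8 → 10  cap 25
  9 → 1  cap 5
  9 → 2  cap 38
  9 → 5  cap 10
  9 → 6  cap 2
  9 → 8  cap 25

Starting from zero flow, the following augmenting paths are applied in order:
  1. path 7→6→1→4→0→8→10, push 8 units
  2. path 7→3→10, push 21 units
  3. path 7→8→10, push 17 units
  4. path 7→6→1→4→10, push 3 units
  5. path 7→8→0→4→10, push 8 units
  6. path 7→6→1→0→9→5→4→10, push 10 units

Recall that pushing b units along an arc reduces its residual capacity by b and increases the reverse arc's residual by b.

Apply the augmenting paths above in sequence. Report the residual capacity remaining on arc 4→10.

after path 1 (7→6→1→4→0→8→10, push 8): res(4,10)=38
after path 2 (7→3→10, push 21): res(4,10)=38
after path 3 (7→8→10, push 17): res(4,10)=38
after path 4 (7→6→1→4→10, push 3): res(4,10)=35
after path 5 (7→8→0→4→10, push 8): res(4,10)=27
after path 6 (7→6→1→0→9→5→4→10, push 10): res(4,10)=17

Residual capacity of (4,10): 17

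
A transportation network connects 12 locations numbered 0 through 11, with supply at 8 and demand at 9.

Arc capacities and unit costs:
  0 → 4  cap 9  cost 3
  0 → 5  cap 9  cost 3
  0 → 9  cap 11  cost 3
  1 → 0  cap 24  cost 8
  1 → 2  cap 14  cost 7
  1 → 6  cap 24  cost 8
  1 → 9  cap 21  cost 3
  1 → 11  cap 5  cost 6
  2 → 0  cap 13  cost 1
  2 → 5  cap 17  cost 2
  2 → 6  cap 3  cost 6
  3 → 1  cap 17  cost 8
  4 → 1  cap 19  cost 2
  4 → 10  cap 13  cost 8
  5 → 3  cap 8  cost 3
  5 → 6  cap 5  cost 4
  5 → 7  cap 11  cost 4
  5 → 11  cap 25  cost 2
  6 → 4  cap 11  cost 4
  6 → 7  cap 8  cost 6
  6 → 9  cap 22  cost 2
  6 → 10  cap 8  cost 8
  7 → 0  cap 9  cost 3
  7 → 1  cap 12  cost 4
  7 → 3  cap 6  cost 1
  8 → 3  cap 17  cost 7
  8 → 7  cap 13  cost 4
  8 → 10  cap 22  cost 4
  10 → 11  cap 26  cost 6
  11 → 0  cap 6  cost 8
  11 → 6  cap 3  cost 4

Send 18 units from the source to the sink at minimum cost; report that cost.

shortest-cost path #1: 8→7→0→9 push 9 @ unit cost 10 (adds 90)
shortest-cost path #2: 8→7→1→9 push 4 @ unit cost 11 (adds 44)
shortest-cost path #3: 8→10→11→6→9 push 3 @ unit cost 16 (adds 48)
shortest-cost path #4: 8→3→1→9 push 2 @ unit cost 18 (adds 36)
total cost = 218

Minimum cost for 18 units: 218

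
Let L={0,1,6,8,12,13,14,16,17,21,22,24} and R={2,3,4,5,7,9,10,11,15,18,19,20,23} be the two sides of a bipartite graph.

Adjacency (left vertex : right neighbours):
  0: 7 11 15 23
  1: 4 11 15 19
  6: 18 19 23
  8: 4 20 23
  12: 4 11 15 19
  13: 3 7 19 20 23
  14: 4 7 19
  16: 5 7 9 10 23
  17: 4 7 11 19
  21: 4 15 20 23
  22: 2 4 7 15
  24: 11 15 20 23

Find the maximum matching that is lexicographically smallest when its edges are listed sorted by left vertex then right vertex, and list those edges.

Lex-smallest maximum matching: {(0,7), (1,4), (6,18), (8,20), (12,11), (13,3), (14,19), (16,5), (21,15), (22,2), (24,23)}

|M| = 11 (so the lex-smallest maximum matching has 11 edges)
process left vertices in ascending order; for each, take the smallest-labelled available neighbour that still permits 11 edges overall, or leave it unmatched if none does
lex-smallest matching: {0-7, 1-4, 6-18, 8-20, 12-11, 13-3, 14-19, 16-5, 21-15, 22-2, 24-23}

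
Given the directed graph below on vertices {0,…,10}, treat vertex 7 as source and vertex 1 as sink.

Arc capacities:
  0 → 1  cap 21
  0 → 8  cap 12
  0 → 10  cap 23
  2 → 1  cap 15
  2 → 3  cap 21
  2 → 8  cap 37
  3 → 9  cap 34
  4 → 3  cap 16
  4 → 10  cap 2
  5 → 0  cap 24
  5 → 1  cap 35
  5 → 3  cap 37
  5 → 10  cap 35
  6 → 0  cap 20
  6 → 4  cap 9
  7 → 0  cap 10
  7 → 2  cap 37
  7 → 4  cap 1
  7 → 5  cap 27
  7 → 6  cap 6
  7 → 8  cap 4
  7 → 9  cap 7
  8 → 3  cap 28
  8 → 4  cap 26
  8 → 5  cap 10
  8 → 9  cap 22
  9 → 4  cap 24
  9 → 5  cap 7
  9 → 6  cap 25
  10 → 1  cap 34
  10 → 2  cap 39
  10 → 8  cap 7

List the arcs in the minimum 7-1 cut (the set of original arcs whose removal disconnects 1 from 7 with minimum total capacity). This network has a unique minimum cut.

Min-cut arcs: {(2,1), (4,10), (6,0), (7,0), (7,5), (8,5), (9,5)} (total capacity 91)

augment #1: 7→0→1 push 10
augment #2: 7→2→1 push 15
augment #3: 7→5→1 push 27
augment #4: 7→4→10→1 push 1
augment #5: 7→6→0→1 push 6
augment #6: 7→8→5→1 push 4
augment #7: 7→9→5→1 push 4
augment #8: 7→9→4→10→1 push 1
augment #9: 7→9→5→0→1 push 2
augment #10: 7→2→8→5→0→1 push 3
augment #11: 7→2→8→5→10→1 push 3
augment #12: 7→2→3→9→5→10→1 push 1
augment #13: 7→2→3→9→6→0→10→1 push 14
max flow = 91; residual-reachable set from 7 gives S-side
cut edges (S→T): {(2,1), (4,10), (6,0), (7,0), (7,5), (8,5), (9,5)} total cap 91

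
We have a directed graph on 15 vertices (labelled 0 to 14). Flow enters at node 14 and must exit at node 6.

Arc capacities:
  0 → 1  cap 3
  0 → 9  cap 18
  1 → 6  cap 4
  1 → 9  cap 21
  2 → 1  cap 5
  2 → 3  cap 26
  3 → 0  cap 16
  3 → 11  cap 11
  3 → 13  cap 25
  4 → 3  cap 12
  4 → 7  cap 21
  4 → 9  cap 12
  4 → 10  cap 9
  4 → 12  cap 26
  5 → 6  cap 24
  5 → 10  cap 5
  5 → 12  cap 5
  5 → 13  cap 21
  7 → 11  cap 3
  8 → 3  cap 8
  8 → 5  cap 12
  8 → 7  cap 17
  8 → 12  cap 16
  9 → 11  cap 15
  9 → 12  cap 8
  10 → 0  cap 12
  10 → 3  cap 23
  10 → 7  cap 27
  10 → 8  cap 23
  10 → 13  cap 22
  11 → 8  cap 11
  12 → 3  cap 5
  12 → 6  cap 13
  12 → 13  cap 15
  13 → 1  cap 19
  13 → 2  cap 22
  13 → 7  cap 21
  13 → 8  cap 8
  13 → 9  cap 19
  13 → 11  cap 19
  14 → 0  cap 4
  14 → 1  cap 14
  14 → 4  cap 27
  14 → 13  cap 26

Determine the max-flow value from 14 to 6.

Maximum flow value: 29

augment #1: 14→1→6 bottleneck 4, total now 4
augment #2: 14→4→12→6 bottleneck 13, total now 17
augment #3: 14→13→8→5→6 bottleneck 8, total now 25
augment #4: 14→4→10→8→5→6 bottleneck 4, total now 29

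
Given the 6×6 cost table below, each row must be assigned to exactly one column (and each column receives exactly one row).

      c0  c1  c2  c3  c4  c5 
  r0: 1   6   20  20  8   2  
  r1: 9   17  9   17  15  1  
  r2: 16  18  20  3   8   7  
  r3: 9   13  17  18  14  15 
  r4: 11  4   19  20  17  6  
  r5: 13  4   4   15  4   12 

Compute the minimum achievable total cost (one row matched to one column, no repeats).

optimal assignment: row0→col0 (cost 1), row1→col5 (cost 1), row2→col3 (cost 3), row3→col4 (cost 14), row4→col1 (cost 4), row5→col2 (cost 4)
total = 1 + 1 + 3 + 14 + 4 + 4 = 27

Minimum assignment cost: 27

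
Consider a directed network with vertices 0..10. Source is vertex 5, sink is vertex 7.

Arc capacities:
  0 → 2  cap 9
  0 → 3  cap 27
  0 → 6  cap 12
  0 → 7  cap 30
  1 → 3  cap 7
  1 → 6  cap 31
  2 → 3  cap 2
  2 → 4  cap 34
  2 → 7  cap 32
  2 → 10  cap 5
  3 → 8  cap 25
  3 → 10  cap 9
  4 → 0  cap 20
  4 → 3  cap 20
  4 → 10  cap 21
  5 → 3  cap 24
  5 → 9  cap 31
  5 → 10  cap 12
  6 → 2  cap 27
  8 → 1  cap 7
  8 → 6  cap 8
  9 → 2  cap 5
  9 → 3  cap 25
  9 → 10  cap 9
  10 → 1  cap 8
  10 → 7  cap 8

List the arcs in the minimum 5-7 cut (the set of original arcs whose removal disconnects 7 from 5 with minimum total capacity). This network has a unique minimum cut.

Min-cut arcs: {(8,1), (8,6), (9,2), (10,1), (10,7)} (total capacity 36)

augment #1: 5→10→7 push 8
augment #2: 5→9→2→7 push 5
augment #3: 5→3→8→6→2→7 push 8
augment #4: 5→10→1→6→2→7 push 4
augment #5: 5→3→8→1→6→2→7 push 7
augment #6: 5→3→10→1→6→2→7 push 4
max flow = 36; residual-reachable set from 5 gives S-side
cut edges (S→T): {(8,1), (8,6), (9,2), (10,1), (10,7)} total cap 36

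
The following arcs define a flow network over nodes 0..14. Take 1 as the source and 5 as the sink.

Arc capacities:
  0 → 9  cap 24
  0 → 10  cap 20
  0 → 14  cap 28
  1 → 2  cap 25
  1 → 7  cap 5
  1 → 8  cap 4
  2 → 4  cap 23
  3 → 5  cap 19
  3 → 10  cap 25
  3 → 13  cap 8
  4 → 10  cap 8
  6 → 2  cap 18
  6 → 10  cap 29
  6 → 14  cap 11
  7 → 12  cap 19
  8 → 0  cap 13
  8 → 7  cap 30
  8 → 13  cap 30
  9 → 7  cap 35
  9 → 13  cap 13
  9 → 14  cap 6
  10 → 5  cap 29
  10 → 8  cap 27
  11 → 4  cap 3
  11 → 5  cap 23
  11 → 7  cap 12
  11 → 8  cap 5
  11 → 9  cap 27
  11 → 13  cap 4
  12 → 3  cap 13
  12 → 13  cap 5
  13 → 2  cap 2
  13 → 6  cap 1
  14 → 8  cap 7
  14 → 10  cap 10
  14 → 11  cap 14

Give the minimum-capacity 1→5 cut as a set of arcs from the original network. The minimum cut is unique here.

augment #1: 1→2→4→10→5 push 8
augment #2: 1→7→12→3→5 push 5
augment #3: 1→8→0→10→5 push 4
max flow = 17; residual-reachable set from 1 gives S-side
cut edges (S→T): {(1,7), (1,8), (4,10)} total cap 17

Min-cut arcs: {(1,7), (1,8), (4,10)} (total capacity 17)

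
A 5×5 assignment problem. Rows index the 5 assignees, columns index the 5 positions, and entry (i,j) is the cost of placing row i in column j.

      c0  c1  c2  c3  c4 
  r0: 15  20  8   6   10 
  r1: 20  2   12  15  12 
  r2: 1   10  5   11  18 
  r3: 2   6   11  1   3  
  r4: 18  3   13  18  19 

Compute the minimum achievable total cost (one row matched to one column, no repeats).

Minimum assignment cost: 25

one of 3 optimal assignments: row0→col2 (cost 8), row1→col4 (cost 12), row2→col0 (cost 1), row3→col3 (cost 1), row4→col1 (cost 3)
total = 8 + 12 + 1 + 1 + 3 = 25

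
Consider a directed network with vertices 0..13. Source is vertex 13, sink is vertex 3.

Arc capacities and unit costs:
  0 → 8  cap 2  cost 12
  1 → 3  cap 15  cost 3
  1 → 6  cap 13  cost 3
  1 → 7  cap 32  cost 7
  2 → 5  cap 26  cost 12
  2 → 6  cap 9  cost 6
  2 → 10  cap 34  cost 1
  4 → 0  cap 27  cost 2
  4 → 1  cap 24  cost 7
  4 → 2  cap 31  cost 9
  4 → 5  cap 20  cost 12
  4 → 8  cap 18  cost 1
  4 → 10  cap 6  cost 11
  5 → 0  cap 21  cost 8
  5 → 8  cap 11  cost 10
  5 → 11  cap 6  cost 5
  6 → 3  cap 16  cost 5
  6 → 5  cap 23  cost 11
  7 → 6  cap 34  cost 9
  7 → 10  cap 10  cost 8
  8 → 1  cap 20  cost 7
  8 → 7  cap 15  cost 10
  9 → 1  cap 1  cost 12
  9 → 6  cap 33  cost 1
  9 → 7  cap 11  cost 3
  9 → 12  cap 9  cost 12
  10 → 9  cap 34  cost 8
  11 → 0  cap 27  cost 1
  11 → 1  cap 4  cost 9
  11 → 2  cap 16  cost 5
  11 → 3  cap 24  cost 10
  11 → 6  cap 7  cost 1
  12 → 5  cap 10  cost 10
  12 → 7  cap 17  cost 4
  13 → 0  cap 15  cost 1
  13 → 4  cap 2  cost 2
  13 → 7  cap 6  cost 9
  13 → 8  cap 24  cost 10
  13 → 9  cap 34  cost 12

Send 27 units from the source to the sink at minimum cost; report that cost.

shortest-cost path #1: 13→4→1→3 push 2 @ unit cost 12 (adds 24)
shortest-cost path #2: 13→9→6→3 push 16 @ unit cost 18 (adds 288)
shortest-cost path #3: 13→8→1→3 push 9 @ unit cost 20 (adds 180)
total cost = 492

Minimum cost for 27 units: 492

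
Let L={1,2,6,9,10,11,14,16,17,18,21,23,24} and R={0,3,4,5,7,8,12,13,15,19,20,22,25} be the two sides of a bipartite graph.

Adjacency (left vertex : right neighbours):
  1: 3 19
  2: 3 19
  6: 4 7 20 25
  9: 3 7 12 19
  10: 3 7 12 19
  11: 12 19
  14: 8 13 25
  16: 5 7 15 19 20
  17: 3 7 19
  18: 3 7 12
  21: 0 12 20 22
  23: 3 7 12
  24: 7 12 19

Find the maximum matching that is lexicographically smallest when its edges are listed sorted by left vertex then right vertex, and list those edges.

|M| = 8 (so the lex-smallest maximum matching has 8 edges)
process left vertices in ascending order; for each, take the smallest-labelled available neighbour that still permits 8 edges overall, or leave it unmatched if none does
lex-smallest matching: {1-3, 2-19, 6-4, 9-7, 10-12, 14-8, 16-5, 21-0}

Lex-smallest maximum matching: {(1,3), (2,19), (6,4), (9,7), (10,12), (14,8), (16,5), (21,0)}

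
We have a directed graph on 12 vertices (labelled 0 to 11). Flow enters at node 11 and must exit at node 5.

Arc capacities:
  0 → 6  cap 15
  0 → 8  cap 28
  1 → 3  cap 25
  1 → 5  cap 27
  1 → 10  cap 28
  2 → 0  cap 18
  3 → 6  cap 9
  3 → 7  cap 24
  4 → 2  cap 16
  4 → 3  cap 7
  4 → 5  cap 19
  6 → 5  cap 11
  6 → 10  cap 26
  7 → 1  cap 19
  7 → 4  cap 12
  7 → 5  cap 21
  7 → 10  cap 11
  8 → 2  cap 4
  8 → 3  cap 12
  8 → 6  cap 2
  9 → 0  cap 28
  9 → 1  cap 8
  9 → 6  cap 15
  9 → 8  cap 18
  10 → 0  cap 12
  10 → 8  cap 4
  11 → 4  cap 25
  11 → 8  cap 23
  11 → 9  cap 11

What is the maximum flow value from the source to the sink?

augment #1: 11→4→5 bottleneck 19, total now 19
augment #2: 11→8→6→5 bottleneck 2, total now 21
augment #3: 11→9→1→5 bottleneck 8, total now 29
augment #4: 11→9→6→5 bottleneck 3, total now 32
augment #5: 11→4→3→6→5 bottleneck 6, total now 38
augment #6: 11→8→3→7→5 bottleneck 12, total now 50
augment #7: 11→8→2→0→6→3→7→5 bottleneck 4, total now 54

Maximum flow value: 54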